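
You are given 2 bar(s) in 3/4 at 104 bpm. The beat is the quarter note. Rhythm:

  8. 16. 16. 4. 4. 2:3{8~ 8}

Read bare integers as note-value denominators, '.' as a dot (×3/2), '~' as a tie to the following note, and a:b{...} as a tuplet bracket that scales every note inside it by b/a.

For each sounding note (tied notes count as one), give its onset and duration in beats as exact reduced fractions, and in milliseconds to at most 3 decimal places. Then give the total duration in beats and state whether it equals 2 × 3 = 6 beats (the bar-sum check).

1) 0.0ms=0b +432.692ms=3/4b
2) 432.692ms=3/4b +216.346ms=3/8b
3) 649.038ms=9/8b +216.346ms=3/8b
4) 865.385ms=3/2b +865.385ms=3/2b
5) 1730.769ms=3b +865.385ms=3/2b
6) 2596.154ms=9/2b +865.385ms=3/2b
Σ=6b of 6 (104bpm 3/4) — PASS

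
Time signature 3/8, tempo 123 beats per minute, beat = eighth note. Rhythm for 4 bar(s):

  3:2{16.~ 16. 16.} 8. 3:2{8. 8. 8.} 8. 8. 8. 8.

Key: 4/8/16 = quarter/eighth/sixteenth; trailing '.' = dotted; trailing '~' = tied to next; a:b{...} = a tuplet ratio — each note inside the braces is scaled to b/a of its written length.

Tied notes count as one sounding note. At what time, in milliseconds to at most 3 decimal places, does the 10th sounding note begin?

1. 0.0ms @ 0 + 487.805ms (1)
2. 487.805ms @ 1 + 243.902ms (1/2)
3. 731.707ms @ 3/2 + 731.707ms (3/2)
4. 1463.415ms @ 3 + 487.805ms (1)
5. 1951.22ms @ 4 + 487.805ms (1)
6. 2439.024ms @ 5 + 487.805ms (1)
7. 2926.829ms @ 6 + 731.707ms (3/2)
8. 3658.537ms @ 15/2 + 731.707ms (3/2)
9. 4390.244ms @ 9 + 731.707ms (3/2)
10. 5121.951ms @ 21/2 + 731.707ms (3/2)

note 10 onset = 21/2b = 5121.951ms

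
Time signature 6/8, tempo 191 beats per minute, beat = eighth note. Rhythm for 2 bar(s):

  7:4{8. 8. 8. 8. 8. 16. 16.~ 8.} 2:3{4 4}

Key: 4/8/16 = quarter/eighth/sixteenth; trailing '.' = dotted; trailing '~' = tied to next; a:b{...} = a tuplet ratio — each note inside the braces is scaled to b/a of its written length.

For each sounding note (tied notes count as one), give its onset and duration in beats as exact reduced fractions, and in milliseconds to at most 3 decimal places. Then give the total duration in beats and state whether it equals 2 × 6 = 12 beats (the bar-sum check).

1) 0.0ms=0b +269.26ms=6/7b
2) 269.26ms=6/7b +269.26ms=6/7b
3) 538.519ms=12/7b +269.26ms=6/7b
4) 807.779ms=18/7b +269.26ms=6/7b
5) 1077.038ms=24/7b +269.26ms=6/7b
6) 1346.298ms=30/7b +134.63ms=3/7b
7) 1480.927ms=33/7b +403.889ms=9/7b
8) 1884.817ms=6b +942.408ms=3b
9) 2827.225ms=9b +942.408ms=3b
Σ=12b of 12 (191bpm 6/8) — PASS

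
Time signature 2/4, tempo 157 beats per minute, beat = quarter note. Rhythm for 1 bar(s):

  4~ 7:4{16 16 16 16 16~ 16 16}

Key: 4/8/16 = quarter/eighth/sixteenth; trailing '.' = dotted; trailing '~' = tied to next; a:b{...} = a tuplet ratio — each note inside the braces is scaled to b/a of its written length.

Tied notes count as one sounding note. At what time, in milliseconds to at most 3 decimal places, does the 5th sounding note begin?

1. 0.0ms @ 0 + 436.761ms (8/7)
2. 436.761ms @ 8/7 + 54.595ms (1/7)
3. 491.356ms @ 9/7 + 54.595ms (1/7)
4. 545.951ms @ 10/7 + 54.595ms (1/7)
5. 600.546ms @ 11/7 + 109.19ms (2/7)
6. 709.736ms @ 13/7 + 54.595ms (1/7)

note 5 onset = 11/7b = 600.546ms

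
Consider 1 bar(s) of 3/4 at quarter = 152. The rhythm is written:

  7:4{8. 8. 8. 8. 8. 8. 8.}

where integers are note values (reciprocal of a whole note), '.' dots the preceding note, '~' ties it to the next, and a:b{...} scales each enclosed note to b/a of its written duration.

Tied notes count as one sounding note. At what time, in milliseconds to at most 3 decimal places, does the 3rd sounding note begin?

1. 0.0ms @ 0 + 169.173ms (3/7)
2. 169.173ms @ 3/7 + 169.173ms (3/7)
3. 338.346ms @ 6/7 + 169.173ms (3/7)
4. 507.519ms @ 9/7 + 169.173ms (3/7)
5. 676.692ms @ 12/7 + 169.173ms (3/7)
6. 845.865ms @ 15/7 + 169.173ms (3/7)
7. 1015.038ms @ 18/7 + 169.173ms (3/7)

note 3 onset = 6/7b = 338.346ms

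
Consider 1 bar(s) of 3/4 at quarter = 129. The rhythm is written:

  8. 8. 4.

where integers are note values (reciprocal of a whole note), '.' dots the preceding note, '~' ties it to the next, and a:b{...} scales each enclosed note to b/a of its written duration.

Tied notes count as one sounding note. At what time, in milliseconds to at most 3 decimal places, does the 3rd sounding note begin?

1. 0.0ms @ 0 + 348.837ms (3/4)
2. 348.837ms @ 3/4 + 348.837ms (3/4)
3. 697.674ms @ 3/2 + 697.674ms (3/2)

note 3 onset = 3/2b = 697.674ms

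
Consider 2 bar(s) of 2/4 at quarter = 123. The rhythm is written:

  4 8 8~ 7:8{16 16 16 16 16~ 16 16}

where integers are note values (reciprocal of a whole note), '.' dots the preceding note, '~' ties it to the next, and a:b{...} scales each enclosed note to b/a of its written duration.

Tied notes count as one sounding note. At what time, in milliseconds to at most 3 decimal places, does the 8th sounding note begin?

note 8 onset = 26/7b = 1811.847ms

1. 0.0ms @ 0 + 487.805ms (1)
2. 487.805ms @ 1 + 243.902ms (1/2)
3. 731.707ms @ 3/2 + 383.275ms (11/14)
4. 1114.983ms @ 16/7 + 139.373ms (2/7)
5. 1254.355ms @ 18/7 + 139.373ms (2/7)
6. 1393.728ms @ 20/7 + 139.373ms (2/7)
7. 1533.101ms @ 22/7 + 278.746ms (4/7)
8. 1811.847ms @ 26/7 + 139.373ms (2/7)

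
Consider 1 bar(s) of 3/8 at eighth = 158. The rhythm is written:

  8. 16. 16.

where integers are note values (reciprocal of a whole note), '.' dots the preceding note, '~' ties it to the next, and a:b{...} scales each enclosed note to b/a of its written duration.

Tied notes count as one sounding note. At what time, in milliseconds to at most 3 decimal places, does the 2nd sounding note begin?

note 2 onset = 3/2b = 569.62ms

1. 0.0ms @ 0 + 569.62ms (3/2)
2. 569.62ms @ 3/2 + 284.81ms (3/4)
3. 854.43ms @ 9/4 + 284.81ms (3/4)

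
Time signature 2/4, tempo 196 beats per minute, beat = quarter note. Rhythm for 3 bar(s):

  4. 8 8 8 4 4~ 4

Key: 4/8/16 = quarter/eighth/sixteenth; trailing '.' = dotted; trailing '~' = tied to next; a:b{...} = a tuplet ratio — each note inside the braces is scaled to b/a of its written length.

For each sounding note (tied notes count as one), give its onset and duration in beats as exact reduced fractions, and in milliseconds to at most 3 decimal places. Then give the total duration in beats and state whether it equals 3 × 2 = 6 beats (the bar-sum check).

1) 0.0ms=0b +459.184ms=3/2b
2) 459.184ms=3/2b +153.061ms=1/2b
3) 612.245ms=2b +153.061ms=1/2b
4) 765.306ms=5/2b +153.061ms=1/2b
5) 918.367ms=3b +306.122ms=1b
6) 1224.49ms=4b +612.245ms=2b
Σ=6b of 6 (196bpm 2/4) — PASS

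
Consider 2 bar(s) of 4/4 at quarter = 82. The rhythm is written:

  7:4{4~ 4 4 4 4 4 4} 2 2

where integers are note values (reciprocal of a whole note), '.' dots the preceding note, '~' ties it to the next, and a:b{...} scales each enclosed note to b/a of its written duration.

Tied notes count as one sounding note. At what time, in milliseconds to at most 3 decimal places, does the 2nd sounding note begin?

1. 0.0ms @ 0 + 836.237ms (8/7)
2. 836.237ms @ 8/7 + 418.118ms (4/7)
3. 1254.355ms @ 12/7 + 418.118ms (4/7)
4. 1672.474ms @ 16/7 + 418.118ms (4/7)
5. 2090.592ms @ 20/7 + 418.118ms (4/7)
6. 2508.711ms @ 24/7 + 418.118ms (4/7)
7. 2926.829ms @ 4 + 1463.415ms (2)
8. 4390.244ms @ 6 + 1463.415ms (2)

note 2 onset = 8/7b = 836.237ms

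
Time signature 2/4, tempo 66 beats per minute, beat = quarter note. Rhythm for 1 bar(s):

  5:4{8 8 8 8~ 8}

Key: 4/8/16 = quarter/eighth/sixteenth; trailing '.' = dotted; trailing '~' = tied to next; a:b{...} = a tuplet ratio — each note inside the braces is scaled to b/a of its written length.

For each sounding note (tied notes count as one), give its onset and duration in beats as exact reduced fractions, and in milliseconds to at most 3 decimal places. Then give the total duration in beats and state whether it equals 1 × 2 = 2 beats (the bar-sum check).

1) 0.0ms=0b +363.636ms=2/5b
2) 363.636ms=2/5b +363.636ms=2/5b
3) 727.273ms=4/5b +363.636ms=2/5b
4) 1090.909ms=6/5b +727.273ms=4/5b
Σ=2b of 2 (66bpm 2/4) — PASS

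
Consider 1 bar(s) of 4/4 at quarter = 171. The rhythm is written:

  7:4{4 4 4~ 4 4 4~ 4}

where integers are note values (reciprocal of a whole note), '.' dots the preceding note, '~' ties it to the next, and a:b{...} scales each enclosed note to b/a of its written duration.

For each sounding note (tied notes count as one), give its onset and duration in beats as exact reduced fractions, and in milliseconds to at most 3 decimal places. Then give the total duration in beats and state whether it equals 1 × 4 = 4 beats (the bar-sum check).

1) 0.0ms=0b +200.501ms=4/7b
2) 200.501ms=4/7b +200.501ms=4/7b
3) 401.003ms=8/7b +401.003ms=8/7b
4) 802.005ms=16/7b +200.501ms=4/7b
5) 1002.506ms=20/7b +401.003ms=8/7b
Σ=4b of 4 (171bpm 4/4) — PASS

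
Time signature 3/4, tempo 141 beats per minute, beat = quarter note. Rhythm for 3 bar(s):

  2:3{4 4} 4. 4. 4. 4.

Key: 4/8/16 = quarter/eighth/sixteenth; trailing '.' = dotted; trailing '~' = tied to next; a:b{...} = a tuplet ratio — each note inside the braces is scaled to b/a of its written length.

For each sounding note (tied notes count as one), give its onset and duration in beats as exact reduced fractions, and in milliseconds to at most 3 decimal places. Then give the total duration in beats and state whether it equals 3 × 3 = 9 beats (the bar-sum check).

1) 0.0ms=0b +638.298ms=3/2b
2) 638.298ms=3/2b +638.298ms=3/2b
3) 1276.596ms=3b +638.298ms=3/2b
4) 1914.894ms=9/2b +638.298ms=3/2b
5) 2553.191ms=6b +638.298ms=3/2b
6) 3191.489ms=15/2b +638.298ms=3/2b
Σ=9b of 9 (141bpm 3/4) — PASS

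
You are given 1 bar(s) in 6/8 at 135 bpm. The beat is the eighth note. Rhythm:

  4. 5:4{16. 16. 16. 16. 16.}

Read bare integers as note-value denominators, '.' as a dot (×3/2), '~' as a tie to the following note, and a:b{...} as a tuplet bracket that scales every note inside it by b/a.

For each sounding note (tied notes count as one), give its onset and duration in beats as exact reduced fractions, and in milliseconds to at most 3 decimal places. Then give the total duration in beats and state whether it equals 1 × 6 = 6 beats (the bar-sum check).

1) 0.0ms=0b +1333.333ms=3b
2) 1333.333ms=3b +266.667ms=3/5b
3) 1600.0ms=18/5b +266.667ms=3/5b
4) 1866.667ms=21/5b +266.667ms=3/5b
5) 2133.333ms=24/5b +266.667ms=3/5b
6) 2400.0ms=27/5b +266.667ms=3/5b
Σ=6b of 6 (135bpm 6/8) — PASS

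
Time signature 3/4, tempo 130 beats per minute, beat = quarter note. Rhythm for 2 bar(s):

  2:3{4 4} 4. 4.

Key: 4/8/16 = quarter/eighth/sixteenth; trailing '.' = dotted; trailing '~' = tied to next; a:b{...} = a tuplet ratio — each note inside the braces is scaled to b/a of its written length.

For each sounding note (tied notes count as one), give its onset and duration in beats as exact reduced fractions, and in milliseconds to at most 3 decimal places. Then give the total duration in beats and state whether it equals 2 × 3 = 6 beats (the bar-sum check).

1) 0.0ms=0b +692.308ms=3/2b
2) 692.308ms=3/2b +692.308ms=3/2b
3) 1384.615ms=3b +692.308ms=3/2b
4) 2076.923ms=9/2b +692.308ms=3/2b
Σ=6b of 6 (130bpm 3/4) — PASS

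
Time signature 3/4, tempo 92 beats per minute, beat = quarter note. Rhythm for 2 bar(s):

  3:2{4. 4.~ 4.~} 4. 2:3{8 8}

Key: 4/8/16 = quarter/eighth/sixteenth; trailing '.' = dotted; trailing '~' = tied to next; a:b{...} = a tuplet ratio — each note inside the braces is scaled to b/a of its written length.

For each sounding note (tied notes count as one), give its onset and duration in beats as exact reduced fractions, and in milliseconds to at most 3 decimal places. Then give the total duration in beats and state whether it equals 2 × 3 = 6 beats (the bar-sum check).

1) 0.0ms=0b +652.174ms=1b
2) 652.174ms=1b +2282.609ms=7/2b
3) 2934.783ms=9/2b +489.13ms=3/4b
4) 3423.913ms=21/4b +489.13ms=3/4b
Σ=6b of 6 (92bpm 3/4) — PASS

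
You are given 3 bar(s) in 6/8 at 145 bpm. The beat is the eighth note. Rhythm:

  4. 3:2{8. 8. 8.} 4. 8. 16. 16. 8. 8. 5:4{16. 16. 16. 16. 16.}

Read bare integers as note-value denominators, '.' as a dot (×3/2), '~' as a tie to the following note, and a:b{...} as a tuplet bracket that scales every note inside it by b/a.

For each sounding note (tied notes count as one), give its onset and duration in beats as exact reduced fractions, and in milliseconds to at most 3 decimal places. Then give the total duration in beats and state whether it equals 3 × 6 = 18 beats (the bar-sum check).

1) 0.0ms=0b +1241.379ms=3b
2) 1241.379ms=3b +413.793ms=1b
3) 1655.172ms=4b +413.793ms=1b
4) 2068.966ms=5b +413.793ms=1b
5) 2482.759ms=6b +1241.379ms=3b
6) 3724.138ms=9b +620.69ms=3/2b
7) 4344.828ms=21/2b +310.345ms=3/4b
8) 4655.172ms=45/4b +310.345ms=3/4b
9) 4965.517ms=12b +620.69ms=3/2b
10) 5586.207ms=27/2b +620.69ms=3/2b
11) 6206.897ms=15b +248.276ms=3/5b
12) 6455.172ms=78/5b +248.276ms=3/5b
13) 6703.448ms=81/5b +248.276ms=3/5b
14) 6951.724ms=84/5b +248.276ms=3/5b
15) 7200.0ms=87/5b +248.276ms=3/5b
Σ=18b of 18 (145bpm 6/8) — PASS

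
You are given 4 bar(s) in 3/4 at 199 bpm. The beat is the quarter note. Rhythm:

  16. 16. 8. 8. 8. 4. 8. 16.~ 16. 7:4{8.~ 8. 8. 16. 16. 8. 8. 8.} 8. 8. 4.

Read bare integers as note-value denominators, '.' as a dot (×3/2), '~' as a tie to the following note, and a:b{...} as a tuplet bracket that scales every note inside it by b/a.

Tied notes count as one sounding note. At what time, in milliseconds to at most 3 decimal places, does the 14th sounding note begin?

note 14 onset = 57/7b = 2455.133ms

1. 0.0ms @ 0 + 113.065ms (3/8)
2. 113.065ms @ 3/8 + 113.065ms (3/8)
3. 226.131ms @ 3/4 + 226.131ms (3/4)
4. 452.261ms @ 3/2 + 226.131ms (3/4)
5. 678.392ms @ 9/4 + 226.131ms (3/4)
6. 904.523ms @ 3 + 452.261ms (3/2)
7. 1356.784ms @ 9/2 + 226.131ms (3/4)
8. 1582.915ms @ 21/4 + 226.131ms (3/4)
9. 1809.045ms @ 6 + 258.435ms (6/7)
10. 2067.48ms @ 48/7 + 129.218ms (3/7)
11. 2196.698ms @ 51/7 + 64.609ms (3/14)
12. 2261.307ms @ 15/2 + 64.609ms (3/14)
13. 2325.915ms @ 54/7 + 129.218ms (3/7)
14. 2455.133ms @ 57/7 + 129.218ms (3/7)
15. 2584.35ms @ 60/7 + 129.218ms (3/7)
16. 2713.568ms @ 9 + 226.131ms (3/4)
17. 2939.698ms @ 39/4 + 226.131ms (3/4)
18. 3165.829ms @ 21/2 + 452.261ms (3/2)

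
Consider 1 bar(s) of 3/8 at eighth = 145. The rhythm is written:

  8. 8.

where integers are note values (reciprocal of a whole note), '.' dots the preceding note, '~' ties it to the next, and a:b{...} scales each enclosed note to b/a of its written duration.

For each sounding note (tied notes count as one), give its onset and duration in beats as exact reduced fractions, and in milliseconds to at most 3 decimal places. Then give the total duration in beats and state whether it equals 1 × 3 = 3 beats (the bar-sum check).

1) 0.0ms=0b +620.69ms=3/2b
2) 620.69ms=3/2b +620.69ms=3/2b
Σ=3b of 3 (145bpm 3/8) — PASS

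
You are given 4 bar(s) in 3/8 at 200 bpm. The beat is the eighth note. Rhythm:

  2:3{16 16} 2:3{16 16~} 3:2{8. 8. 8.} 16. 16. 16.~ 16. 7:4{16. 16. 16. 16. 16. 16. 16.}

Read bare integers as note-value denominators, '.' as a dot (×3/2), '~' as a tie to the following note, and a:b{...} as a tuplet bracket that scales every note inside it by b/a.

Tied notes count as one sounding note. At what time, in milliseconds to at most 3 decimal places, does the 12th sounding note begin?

note 12 onset = 69/7b = 2957.143ms

1. 0.0ms @ 0 + 225.0ms (3/4)
2. 225.0ms @ 3/4 + 225.0ms (3/4)
3. 450.0ms @ 3/2 + 225.0ms (3/4)
4. 675.0ms @ 9/4 + 525.0ms (7/4)
5. 1200.0ms @ 4 + 300.0ms (1)
6. 1500.0ms @ 5 + 300.0ms (1)
7. 1800.0ms @ 6 + 225.0ms (3/4)
8. 2025.0ms @ 27/4 + 225.0ms (3/4)
9. 2250.0ms @ 15/2 + 450.0ms (3/2)
10. 2700.0ms @ 9 + 128.571ms (3/7)
11. 2828.571ms @ 66/7 + 128.571ms (3/7)
12. 2957.143ms @ 69/7 + 128.571ms (3/7)
13. 3085.714ms @ 72/7 + 128.571ms (3/7)
14. 3214.286ms @ 75/7 + 128.571ms (3/7)
15. 3342.857ms @ 78/7 + 128.571ms (3/7)
16. 3471.429ms @ 81/7 + 128.571ms (3/7)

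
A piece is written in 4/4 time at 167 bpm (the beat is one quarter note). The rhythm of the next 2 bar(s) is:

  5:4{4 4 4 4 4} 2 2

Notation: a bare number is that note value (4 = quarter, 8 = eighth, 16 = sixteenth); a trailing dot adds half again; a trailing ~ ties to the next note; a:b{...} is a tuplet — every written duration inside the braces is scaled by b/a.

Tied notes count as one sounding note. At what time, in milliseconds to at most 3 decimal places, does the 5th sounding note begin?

note 5 onset = 16/5b = 1149.701ms

1. 0.0ms @ 0 + 287.425ms (4/5)
2. 287.425ms @ 4/5 + 287.425ms (4/5)
3. 574.85ms @ 8/5 + 287.425ms (4/5)
4. 862.275ms @ 12/5 + 287.425ms (4/5)
5. 1149.701ms @ 16/5 + 287.425ms (4/5)
6. 1437.126ms @ 4 + 718.563ms (2)
7. 2155.689ms @ 6 + 718.563ms (2)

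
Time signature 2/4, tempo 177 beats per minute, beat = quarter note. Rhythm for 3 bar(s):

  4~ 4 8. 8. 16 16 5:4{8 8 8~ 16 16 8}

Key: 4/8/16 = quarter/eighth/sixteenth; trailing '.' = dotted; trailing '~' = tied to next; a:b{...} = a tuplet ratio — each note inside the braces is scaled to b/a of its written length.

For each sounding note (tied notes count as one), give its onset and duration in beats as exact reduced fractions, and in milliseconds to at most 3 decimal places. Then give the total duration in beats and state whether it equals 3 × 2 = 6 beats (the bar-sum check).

1) 0.0ms=0b +677.966ms=2b
2) 677.966ms=2b +254.237ms=3/4b
3) 932.203ms=11/4b +254.237ms=3/4b
4) 1186.441ms=7/2b +84.746ms=1/4b
5) 1271.186ms=15/4b +84.746ms=1/4b
6) 1355.932ms=4b +135.593ms=2/5b
7) 1491.525ms=22/5b +135.593ms=2/5b
8) 1627.119ms=24/5b +203.39ms=3/5b
9) 1830.508ms=27/5b +67.797ms=1/5b
10) 1898.305ms=28/5b +135.593ms=2/5b
Σ=6b of 6 (177bpm 2/4) — PASS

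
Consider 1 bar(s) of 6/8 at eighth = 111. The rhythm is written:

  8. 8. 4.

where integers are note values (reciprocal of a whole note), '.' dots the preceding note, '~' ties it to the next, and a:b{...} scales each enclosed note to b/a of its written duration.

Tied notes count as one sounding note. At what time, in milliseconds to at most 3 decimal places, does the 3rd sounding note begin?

1. 0.0ms @ 0 + 810.811ms (3/2)
2. 810.811ms @ 3/2 + 810.811ms (3/2)
3. 1621.622ms @ 3 + 1621.622ms (3)

note 3 onset = 3b = 1621.622ms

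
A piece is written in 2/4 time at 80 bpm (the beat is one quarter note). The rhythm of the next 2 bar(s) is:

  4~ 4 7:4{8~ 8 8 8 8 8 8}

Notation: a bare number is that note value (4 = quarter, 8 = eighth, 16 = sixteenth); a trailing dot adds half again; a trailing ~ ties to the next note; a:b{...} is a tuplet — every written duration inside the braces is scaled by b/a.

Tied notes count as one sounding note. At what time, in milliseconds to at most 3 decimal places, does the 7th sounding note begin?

1. 0.0ms @ 0 + 1500.0ms (2)
2. 1500.0ms @ 2 + 428.571ms (4/7)
3. 1928.571ms @ 18/7 + 214.286ms (2/7)
4. 2142.857ms @ 20/7 + 214.286ms (2/7)
5. 2357.143ms @ 22/7 + 214.286ms (2/7)
6. 2571.429ms @ 24/7 + 214.286ms (2/7)
7. 2785.714ms @ 26/7 + 214.286ms (2/7)

note 7 onset = 26/7b = 2785.714ms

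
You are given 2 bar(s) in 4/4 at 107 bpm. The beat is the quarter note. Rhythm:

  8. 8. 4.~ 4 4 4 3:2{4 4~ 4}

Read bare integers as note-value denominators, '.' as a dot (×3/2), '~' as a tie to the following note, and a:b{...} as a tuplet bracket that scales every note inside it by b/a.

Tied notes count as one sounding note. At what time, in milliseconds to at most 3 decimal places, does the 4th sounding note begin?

note 4 onset = 4b = 2242.991ms

1. 0.0ms @ 0 + 420.561ms (3/4)
2. 420.561ms @ 3/4 + 420.561ms (3/4)
3. 841.121ms @ 3/2 + 1401.869ms (5/2)
4. 2242.991ms @ 4 + 560.748ms (1)
5. 2803.738ms @ 5 + 560.748ms (1)
6. 3364.486ms @ 6 + 373.832ms (2/3)
7. 3738.318ms @ 20/3 + 747.664ms (4/3)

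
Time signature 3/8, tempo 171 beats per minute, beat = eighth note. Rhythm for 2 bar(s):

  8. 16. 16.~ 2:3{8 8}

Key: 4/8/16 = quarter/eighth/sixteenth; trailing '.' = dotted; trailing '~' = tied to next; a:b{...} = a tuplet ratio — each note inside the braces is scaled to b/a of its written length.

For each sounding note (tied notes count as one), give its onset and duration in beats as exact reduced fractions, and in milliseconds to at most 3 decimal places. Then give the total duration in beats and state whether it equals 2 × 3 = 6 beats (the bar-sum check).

1) 0.0ms=0b +526.316ms=3/2b
2) 526.316ms=3/2b +263.158ms=3/4b
3) 789.474ms=9/4b +789.474ms=9/4b
4) 1578.947ms=9/2b +526.316ms=3/2b
Σ=6b of 6 (171bpm 3/8) — PASS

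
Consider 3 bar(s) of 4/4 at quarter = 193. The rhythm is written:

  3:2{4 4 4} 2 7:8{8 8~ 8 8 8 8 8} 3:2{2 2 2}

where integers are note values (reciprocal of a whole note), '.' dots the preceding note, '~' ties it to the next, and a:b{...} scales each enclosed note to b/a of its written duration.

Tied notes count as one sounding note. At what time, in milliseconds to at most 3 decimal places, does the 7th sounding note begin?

note 7 onset = 40/7b = 1776.462ms

1. 0.0ms @ 0 + 207.254ms (2/3)
2. 207.254ms @ 2/3 + 207.254ms (2/3)
3. 414.508ms @ 4/3 + 207.254ms (2/3)
4. 621.762ms @ 2 + 621.762ms (2)
5. 1243.523ms @ 4 + 177.646ms (4/7)
6. 1421.17ms @ 32/7 + 355.292ms (8/7)
7. 1776.462ms @ 40/7 + 177.646ms (4/7)
8. 1954.108ms @ 44/7 + 177.646ms (4/7)
9. 2131.754ms @ 48/7 + 177.646ms (4/7)
10. 2309.4ms @ 52/7 + 177.646ms (4/7)
11. 2487.047ms @ 8 + 414.508ms (4/3)
12. 2901.554ms @ 28/3 + 414.508ms (4/3)
13. 3316.062ms @ 32/3 + 414.508ms (4/3)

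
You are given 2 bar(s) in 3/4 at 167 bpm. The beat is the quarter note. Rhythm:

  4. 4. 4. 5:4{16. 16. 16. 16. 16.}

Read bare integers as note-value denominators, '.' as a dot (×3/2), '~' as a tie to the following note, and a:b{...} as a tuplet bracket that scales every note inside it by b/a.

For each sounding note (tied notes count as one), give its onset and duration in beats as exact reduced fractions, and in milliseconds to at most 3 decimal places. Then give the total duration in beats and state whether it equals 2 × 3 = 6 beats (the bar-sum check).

1) 0.0ms=0b +538.922ms=3/2b
2) 538.922ms=3/2b +538.922ms=3/2b
3) 1077.844ms=3b +538.922ms=3/2b
4) 1616.766ms=9/2b +107.784ms=3/10b
5) 1724.551ms=24/5b +107.784ms=3/10b
6) 1832.335ms=51/10b +107.784ms=3/10b
7) 1940.12ms=27/5b +107.784ms=3/10b
8) 2047.904ms=57/10b +107.784ms=3/10b
Σ=6b of 6 (167bpm 3/4) — PASS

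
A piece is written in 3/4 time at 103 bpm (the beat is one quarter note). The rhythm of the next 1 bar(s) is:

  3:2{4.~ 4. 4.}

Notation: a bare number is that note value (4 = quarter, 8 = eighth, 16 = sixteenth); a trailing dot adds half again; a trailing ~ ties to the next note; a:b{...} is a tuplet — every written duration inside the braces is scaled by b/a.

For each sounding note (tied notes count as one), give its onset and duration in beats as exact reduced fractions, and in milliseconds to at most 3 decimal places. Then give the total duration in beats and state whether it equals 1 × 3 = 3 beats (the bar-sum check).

1) 0.0ms=0b +1165.049ms=2b
2) 1165.049ms=2b +582.524ms=1b
Σ=3b of 3 (103bpm 3/4) — PASS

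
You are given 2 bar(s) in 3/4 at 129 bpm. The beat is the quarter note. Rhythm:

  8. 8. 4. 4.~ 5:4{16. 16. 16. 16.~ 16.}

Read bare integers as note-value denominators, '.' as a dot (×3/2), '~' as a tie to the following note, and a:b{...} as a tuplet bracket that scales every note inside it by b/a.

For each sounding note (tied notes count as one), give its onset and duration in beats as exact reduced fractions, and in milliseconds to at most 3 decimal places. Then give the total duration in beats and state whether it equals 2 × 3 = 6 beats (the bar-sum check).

1) 0.0ms=0b +348.837ms=3/4b
2) 348.837ms=3/4b +348.837ms=3/4b
3) 697.674ms=3/2b +697.674ms=3/2b
4) 1395.349ms=3b +837.209ms=9/5b
5) 2232.558ms=24/5b +139.535ms=3/10b
6) 2372.093ms=51/10b +139.535ms=3/10b
7) 2511.628ms=27/5b +279.07ms=3/5b
Σ=6b of 6 (129bpm 3/4) — PASS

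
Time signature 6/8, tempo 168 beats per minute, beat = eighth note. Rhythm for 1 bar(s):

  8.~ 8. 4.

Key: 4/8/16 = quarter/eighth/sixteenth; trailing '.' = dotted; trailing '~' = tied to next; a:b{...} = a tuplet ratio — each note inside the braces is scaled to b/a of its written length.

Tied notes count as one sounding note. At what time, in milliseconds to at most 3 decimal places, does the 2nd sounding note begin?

1. 0.0ms @ 0 + 1071.429ms (3)
2. 1071.429ms @ 3 + 1071.429ms (3)

note 2 onset = 3b = 1071.429ms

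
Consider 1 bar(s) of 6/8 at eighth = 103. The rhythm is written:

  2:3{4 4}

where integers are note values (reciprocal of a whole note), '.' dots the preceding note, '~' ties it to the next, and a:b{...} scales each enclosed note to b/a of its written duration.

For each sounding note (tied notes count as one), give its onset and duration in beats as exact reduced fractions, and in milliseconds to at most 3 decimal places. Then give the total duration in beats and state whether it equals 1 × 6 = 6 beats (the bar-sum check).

1) 0.0ms=0b +1747.573ms=3b
2) 1747.573ms=3b +1747.573ms=3b
Σ=6b of 6 (103bpm 6/8) — PASS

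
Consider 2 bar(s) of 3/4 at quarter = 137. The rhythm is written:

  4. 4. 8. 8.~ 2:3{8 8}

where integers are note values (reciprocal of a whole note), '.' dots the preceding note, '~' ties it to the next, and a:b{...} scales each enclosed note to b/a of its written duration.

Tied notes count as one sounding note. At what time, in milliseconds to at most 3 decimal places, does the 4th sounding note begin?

1. 0.0ms @ 0 + 656.934ms (3/2)
2. 656.934ms @ 3/2 + 656.934ms (3/2)
3. 1313.869ms @ 3 + 328.467ms (3/4)
4. 1642.336ms @ 15/4 + 656.934ms (3/2)
5. 2299.27ms @ 21/4 + 328.467ms (3/4)

note 4 onset = 15/4b = 1642.336ms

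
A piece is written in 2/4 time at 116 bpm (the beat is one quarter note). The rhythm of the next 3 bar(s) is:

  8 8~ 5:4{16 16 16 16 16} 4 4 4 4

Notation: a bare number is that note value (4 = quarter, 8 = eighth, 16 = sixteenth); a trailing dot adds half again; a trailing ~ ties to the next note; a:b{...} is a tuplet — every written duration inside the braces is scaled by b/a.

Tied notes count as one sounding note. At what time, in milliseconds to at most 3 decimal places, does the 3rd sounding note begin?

1. 0.0ms @ 0 + 258.621ms (1/2)
2. 258.621ms @ 1/2 + 362.069ms (7/10)
3. 620.69ms @ 6/5 + 103.448ms (1/5)
4. 724.138ms @ 7/5 + 103.448ms (1/5)
5. 827.586ms @ 8/5 + 103.448ms (1/5)
6. 931.034ms @ 9/5 + 103.448ms (1/5)
7. 1034.483ms @ 2 + 517.241ms (1)
8. 1551.724ms @ 3 + 517.241ms (1)
9. 2068.966ms @ 4 + 517.241ms (1)
10. 2586.207ms @ 5 + 517.241ms (1)

note 3 onset = 6/5b = 620.69ms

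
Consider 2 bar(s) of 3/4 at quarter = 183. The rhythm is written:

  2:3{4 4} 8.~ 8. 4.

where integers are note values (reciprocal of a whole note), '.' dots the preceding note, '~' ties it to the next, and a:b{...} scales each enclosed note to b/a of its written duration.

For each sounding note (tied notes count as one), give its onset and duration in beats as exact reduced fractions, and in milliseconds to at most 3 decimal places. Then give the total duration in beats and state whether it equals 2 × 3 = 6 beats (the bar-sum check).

1) 0.0ms=0b +491.803ms=3/2b
2) 491.803ms=3/2b +491.803ms=3/2b
3) 983.607ms=3b +491.803ms=3/2b
4) 1475.41ms=9/2b +491.803ms=3/2b
Σ=6b of 6 (183bpm 3/4) — PASS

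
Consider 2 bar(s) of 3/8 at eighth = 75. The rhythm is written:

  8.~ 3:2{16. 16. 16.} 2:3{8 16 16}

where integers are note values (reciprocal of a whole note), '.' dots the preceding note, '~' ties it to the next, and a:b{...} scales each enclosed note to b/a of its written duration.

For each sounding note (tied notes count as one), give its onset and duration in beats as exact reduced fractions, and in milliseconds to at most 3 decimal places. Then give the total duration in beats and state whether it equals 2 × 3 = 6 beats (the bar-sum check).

1) 0.0ms=0b +1600.0ms=2b
2) 1600.0ms=2b +400.0ms=1/2b
3) 2000.0ms=5/2b +400.0ms=1/2b
4) 2400.0ms=3b +1200.0ms=3/2b
5) 3600.0ms=9/2b +600.0ms=3/4b
6) 4200.0ms=21/4b +600.0ms=3/4b
Σ=6b of 6 (75bpm 3/8) — PASS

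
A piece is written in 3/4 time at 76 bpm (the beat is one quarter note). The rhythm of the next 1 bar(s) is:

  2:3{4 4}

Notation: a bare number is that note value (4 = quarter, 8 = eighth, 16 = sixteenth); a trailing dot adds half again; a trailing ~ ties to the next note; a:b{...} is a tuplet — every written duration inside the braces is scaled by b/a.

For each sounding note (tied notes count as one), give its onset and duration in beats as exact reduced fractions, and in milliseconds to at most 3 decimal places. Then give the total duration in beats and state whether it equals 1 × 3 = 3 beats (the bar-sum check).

1) 0.0ms=0b +1184.211ms=3/2b
2) 1184.211ms=3/2b +1184.211ms=3/2b
Σ=3b of 3 (76bpm 3/4) — PASS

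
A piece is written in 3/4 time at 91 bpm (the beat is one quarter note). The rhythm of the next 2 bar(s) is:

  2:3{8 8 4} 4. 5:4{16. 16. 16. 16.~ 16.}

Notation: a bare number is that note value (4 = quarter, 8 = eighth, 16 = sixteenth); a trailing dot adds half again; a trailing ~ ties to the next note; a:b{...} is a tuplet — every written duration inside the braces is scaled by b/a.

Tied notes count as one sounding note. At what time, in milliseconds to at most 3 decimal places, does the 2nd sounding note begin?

1. 0.0ms @ 0 + 494.505ms (3/4)
2. 494.505ms @ 3/4 + 494.505ms (3/4)
3. 989.011ms @ 3/2 + 989.011ms (3/2)
4. 1978.022ms @ 3 + 989.011ms (3/2)
5. 2967.033ms @ 9/2 + 197.802ms (3/10)
6. 3164.835ms @ 24/5 + 197.802ms (3/10)
7. 3362.637ms @ 51/10 + 197.802ms (3/10)
8. 3560.44ms @ 27/5 + 395.604ms (3/5)

note 2 onset = 3/4b = 494.505ms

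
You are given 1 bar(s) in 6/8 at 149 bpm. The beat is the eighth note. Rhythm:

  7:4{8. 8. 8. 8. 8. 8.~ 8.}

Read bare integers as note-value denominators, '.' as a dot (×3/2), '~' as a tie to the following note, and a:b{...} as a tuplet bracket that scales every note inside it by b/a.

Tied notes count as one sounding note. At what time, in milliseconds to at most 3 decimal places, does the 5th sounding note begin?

1. 0.0ms @ 0 + 345.158ms (6/7)
2. 345.158ms @ 6/7 + 345.158ms (6/7)
3. 690.316ms @ 12/7 + 345.158ms (6/7)
4. 1035.475ms @ 18/7 + 345.158ms (6/7)
5. 1380.633ms @ 24/7 + 345.158ms (6/7)
6. 1725.791ms @ 30/7 + 690.316ms (12/7)

note 5 onset = 24/7b = 1380.633ms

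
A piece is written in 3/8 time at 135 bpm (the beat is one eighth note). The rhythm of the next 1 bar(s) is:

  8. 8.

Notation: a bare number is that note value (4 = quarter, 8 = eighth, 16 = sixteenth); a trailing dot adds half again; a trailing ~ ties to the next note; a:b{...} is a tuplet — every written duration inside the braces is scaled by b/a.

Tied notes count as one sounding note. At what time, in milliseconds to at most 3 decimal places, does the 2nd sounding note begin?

1. 0.0ms @ 0 + 666.667ms (3/2)
2. 666.667ms @ 3/2 + 666.667ms (3/2)

note 2 onset = 3/2b = 666.667ms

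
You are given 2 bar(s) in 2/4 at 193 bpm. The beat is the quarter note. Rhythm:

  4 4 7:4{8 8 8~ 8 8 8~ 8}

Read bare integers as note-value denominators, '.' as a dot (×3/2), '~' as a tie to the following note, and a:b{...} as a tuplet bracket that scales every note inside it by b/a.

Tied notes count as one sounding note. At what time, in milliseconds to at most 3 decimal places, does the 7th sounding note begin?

note 7 onset = 24/7b = 1065.877ms

1. 0.0ms @ 0 + 310.881ms (1)
2. 310.881ms @ 1 + 310.881ms (1)
3. 621.762ms @ 2 + 88.823ms (2/7)
4. 710.585ms @ 16/7 + 88.823ms (2/7)
5. 799.408ms @ 18/7 + 177.646ms (4/7)
6. 977.054ms @ 22/7 + 88.823ms (2/7)
7. 1065.877ms @ 24/7 + 177.646ms (4/7)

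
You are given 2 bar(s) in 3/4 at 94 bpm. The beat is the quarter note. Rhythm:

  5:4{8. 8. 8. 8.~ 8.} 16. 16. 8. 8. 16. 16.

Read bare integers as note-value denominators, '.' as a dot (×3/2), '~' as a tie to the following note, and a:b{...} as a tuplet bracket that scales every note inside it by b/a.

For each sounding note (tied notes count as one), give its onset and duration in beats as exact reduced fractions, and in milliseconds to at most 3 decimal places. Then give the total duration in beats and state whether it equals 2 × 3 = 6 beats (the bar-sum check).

1) 0.0ms=0b +382.979ms=3/5b
2) 382.979ms=3/5b +382.979ms=3/5b
3) 765.957ms=6/5b +382.979ms=3/5b
4) 1148.936ms=9/5b +765.957ms=6/5b
5) 1914.894ms=3b +239.362ms=3/8b
6) 2154.255ms=27/8b +239.362ms=3/8b
7) 2393.617ms=15/4b +478.723ms=3/4b
8) 2872.34ms=9/2b +478.723ms=3/4b
9) 3351.064ms=21/4b +239.362ms=3/8b
10) 3590.426ms=45/8b +239.362ms=3/8b
Σ=6b of 6 (94bpm 3/4) — PASS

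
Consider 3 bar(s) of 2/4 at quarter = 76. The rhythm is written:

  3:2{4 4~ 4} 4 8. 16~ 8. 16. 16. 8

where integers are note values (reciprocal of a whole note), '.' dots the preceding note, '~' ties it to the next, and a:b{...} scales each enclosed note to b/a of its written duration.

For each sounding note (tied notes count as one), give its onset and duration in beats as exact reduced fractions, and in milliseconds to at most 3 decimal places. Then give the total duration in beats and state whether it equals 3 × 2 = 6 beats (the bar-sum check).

1) 0.0ms=0b +526.316ms=2/3b
2) 526.316ms=2/3b +1052.632ms=4/3b
3) 1578.947ms=2b +789.474ms=1b
4) 2368.421ms=3b +592.105ms=3/4b
5) 2960.526ms=15/4b +789.474ms=1b
6) 3750.0ms=19/4b +296.053ms=3/8b
7) 4046.053ms=41/8b +296.053ms=3/8b
8) 4342.105ms=11/2b +394.737ms=1/2b
Σ=6b of 6 (76bpm 2/4) — PASS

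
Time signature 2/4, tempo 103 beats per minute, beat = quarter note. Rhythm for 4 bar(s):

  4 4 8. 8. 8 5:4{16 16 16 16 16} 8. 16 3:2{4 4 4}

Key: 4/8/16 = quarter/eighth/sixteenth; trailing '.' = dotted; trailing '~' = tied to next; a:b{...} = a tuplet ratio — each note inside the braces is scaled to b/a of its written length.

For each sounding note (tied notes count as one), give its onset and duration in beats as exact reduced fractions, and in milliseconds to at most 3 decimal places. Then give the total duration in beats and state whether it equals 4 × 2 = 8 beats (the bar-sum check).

1) 0.0ms=0b +582.524ms=1b
2) 582.524ms=1b +582.524ms=1b
3) 1165.049ms=2b +436.893ms=3/4b
4) 1601.942ms=11/4b +436.893ms=3/4b
5) 2038.835ms=7/2b +291.262ms=1/2b
6) 2330.097ms=4b +116.505ms=1/5b
7) 2446.602ms=21/5b +116.505ms=1/5b
8) 2563.107ms=22/5b +116.505ms=1/5b
9) 2679.612ms=23/5b +116.505ms=1/5b
10) 2796.117ms=24/5b +116.505ms=1/5b
11) 2912.621ms=5b +436.893ms=3/4b
12) 3349.515ms=23/4b +145.631ms=1/4b
13) 3495.146ms=6b +388.35ms=2/3b
14) 3883.495ms=20/3b +388.35ms=2/3b
15) 4271.845ms=22/3b +388.35ms=2/3b
Σ=8b of 8 (103bpm 2/4) — PASS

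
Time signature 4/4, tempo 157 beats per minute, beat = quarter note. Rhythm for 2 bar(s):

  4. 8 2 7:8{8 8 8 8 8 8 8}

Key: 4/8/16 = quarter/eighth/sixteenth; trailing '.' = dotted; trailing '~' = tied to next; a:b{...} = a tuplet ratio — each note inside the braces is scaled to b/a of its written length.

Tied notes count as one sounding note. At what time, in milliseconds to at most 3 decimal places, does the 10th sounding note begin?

note 10 onset = 52/7b = 2838.944ms

1. 0.0ms @ 0 + 573.248ms (3/2)
2. 573.248ms @ 3/2 + 191.083ms (1/2)
3. 764.331ms @ 2 + 764.331ms (2)
4. 1528.662ms @ 4 + 218.38ms (4/7)
5. 1747.043ms @ 32/7 + 218.38ms (4/7)
6. 1965.423ms @ 36/7 + 218.38ms (4/7)
7. 2183.803ms @ 40/7 + 218.38ms (4/7)
8. 2402.184ms @ 44/7 + 218.38ms (4/7)
9. 2620.564ms @ 48/7 + 218.38ms (4/7)
10. 2838.944ms @ 52/7 + 218.38ms (4/7)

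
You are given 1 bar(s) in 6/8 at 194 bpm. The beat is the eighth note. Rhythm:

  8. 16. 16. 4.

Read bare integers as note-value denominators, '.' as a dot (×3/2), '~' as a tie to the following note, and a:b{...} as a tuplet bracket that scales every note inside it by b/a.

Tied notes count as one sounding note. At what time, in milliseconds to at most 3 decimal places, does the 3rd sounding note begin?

1. 0.0ms @ 0 + 463.918ms (3/2)
2. 463.918ms @ 3/2 + 231.959ms (3/4)
3. 695.876ms @ 9/4 + 231.959ms (3/4)
4. 927.835ms @ 3 + 927.835ms (3)

note 3 onset = 9/4b = 695.876ms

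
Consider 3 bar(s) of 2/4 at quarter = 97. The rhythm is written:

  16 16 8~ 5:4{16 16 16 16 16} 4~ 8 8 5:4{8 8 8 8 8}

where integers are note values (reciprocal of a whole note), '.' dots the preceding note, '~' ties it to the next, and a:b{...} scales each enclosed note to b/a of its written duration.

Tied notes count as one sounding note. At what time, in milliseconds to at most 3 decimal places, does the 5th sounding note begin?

1. 0.0ms @ 0 + 154.639ms (1/4)
2. 154.639ms @ 1/4 + 154.639ms (1/4)
3. 309.278ms @ 1/2 + 432.99ms (7/10)
4. 742.268ms @ 6/5 + 123.711ms (1/5)
5. 865.979ms @ 7/5 + 123.711ms (1/5)
6. 989.691ms @ 8/5 + 123.711ms (1/5)
7. 1113.402ms @ 9/5 + 123.711ms (1/5)
8. 1237.113ms @ 2 + 927.835ms (3/2)
9. 2164.948ms @ 7/2 + 309.278ms (1/2)
10. 2474.227ms @ 4 + 247.423ms (2/5)
11. 2721.649ms @ 22/5 + 247.423ms (2/5)
12. 2969.072ms @ 24/5 + 247.423ms (2/5)
13. 3216.495ms @ 26/5 + 247.423ms (2/5)
14. 3463.918ms @ 28/5 + 247.423ms (2/5)

note 5 onset = 7/5b = 865.979ms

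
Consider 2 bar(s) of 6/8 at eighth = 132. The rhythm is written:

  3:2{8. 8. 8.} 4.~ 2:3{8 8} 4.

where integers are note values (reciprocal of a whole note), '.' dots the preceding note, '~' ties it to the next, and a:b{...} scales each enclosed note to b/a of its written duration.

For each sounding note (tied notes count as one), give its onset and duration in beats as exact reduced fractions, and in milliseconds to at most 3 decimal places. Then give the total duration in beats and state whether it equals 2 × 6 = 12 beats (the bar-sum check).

1) 0.0ms=0b +454.545ms=1b
2) 454.545ms=1b +454.545ms=1b
3) 909.091ms=2b +454.545ms=1b
4) 1363.636ms=3b +2045.455ms=9/2b
5) 3409.091ms=15/2b +681.818ms=3/2b
6) 4090.909ms=9b +1363.636ms=3b
Σ=12b of 12 (132bpm 6/8) — PASS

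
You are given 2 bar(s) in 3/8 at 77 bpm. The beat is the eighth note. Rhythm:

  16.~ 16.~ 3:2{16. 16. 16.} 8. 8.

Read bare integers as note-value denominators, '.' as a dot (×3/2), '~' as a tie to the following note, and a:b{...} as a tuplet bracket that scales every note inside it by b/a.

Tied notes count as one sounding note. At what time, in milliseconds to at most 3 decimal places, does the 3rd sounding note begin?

1. 0.0ms @ 0 + 1558.442ms (2)
2. 1558.442ms @ 2 + 389.61ms (1/2)
3. 1948.052ms @ 5/2 + 389.61ms (1/2)
4. 2337.662ms @ 3 + 1168.831ms (3/2)
5. 3506.494ms @ 9/2 + 1168.831ms (3/2)

note 3 onset = 5/2b = 1948.052ms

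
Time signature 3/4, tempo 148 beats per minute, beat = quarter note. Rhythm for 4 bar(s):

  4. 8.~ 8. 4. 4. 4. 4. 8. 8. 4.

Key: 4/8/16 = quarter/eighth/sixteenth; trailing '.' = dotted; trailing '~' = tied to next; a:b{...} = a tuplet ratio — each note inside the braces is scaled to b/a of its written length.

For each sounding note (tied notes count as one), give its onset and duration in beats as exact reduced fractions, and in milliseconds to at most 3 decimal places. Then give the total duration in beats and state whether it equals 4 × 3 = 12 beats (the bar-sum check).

1) 0.0ms=0b +608.108ms=3/2b
2) 608.108ms=3/2b +608.108ms=3/2b
3) 1216.216ms=3b +608.108ms=3/2b
4) 1824.324ms=9/2b +608.108ms=3/2b
5) 2432.432ms=6b +608.108ms=3/2b
6) 3040.541ms=15/2b +608.108ms=3/2b
7) 3648.649ms=9b +304.054ms=3/4b
8) 3952.703ms=39/4b +304.054ms=3/4b
9) 4256.757ms=21/2b +608.108ms=3/2b
Σ=12b of 12 (148bpm 3/4) — PASS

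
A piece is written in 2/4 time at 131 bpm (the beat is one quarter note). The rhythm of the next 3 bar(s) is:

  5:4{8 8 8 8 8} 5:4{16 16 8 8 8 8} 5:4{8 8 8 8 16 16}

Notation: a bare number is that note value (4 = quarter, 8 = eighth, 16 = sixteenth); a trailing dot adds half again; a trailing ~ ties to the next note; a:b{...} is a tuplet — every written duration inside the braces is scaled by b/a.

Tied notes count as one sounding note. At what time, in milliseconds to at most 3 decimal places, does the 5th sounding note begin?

1. 0.0ms @ 0 + 183.206ms (2/5)
2. 183.206ms @ 2/5 + 183.206ms (2/5)
3. 366.412ms @ 4/5 + 183.206ms (2/5)
4. 549.618ms @ 6/5 + 183.206ms (2/5)
5. 732.824ms @ 8/5 + 183.206ms (2/5)
6. 916.031ms @ 2 + 91.603ms (1/5)
7. 1007.634ms @ 11/5 + 91.603ms (1/5)
8. 1099.237ms @ 12/5 + 183.206ms (2/5)
9. 1282.443ms @ 14/5 + 183.206ms (2/5)
10. 1465.649ms @ 16/5 + 183.206ms (2/5)
11. 1648.855ms @ 18/5 + 183.206ms (2/5)
12. 1832.061ms @ 4 + 183.206ms (2/5)
13. 2015.267ms @ 22/5 + 183.206ms (2/5)
14. 2198.473ms @ 24/5 + 183.206ms (2/5)
15. 2381.679ms @ 26/5 + 183.206ms (2/5)
16. 2564.885ms @ 28/5 + 91.603ms (1/5)
17. 2656.489ms @ 29/5 + 91.603ms (1/5)

note 5 onset = 8/5b = 732.824ms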